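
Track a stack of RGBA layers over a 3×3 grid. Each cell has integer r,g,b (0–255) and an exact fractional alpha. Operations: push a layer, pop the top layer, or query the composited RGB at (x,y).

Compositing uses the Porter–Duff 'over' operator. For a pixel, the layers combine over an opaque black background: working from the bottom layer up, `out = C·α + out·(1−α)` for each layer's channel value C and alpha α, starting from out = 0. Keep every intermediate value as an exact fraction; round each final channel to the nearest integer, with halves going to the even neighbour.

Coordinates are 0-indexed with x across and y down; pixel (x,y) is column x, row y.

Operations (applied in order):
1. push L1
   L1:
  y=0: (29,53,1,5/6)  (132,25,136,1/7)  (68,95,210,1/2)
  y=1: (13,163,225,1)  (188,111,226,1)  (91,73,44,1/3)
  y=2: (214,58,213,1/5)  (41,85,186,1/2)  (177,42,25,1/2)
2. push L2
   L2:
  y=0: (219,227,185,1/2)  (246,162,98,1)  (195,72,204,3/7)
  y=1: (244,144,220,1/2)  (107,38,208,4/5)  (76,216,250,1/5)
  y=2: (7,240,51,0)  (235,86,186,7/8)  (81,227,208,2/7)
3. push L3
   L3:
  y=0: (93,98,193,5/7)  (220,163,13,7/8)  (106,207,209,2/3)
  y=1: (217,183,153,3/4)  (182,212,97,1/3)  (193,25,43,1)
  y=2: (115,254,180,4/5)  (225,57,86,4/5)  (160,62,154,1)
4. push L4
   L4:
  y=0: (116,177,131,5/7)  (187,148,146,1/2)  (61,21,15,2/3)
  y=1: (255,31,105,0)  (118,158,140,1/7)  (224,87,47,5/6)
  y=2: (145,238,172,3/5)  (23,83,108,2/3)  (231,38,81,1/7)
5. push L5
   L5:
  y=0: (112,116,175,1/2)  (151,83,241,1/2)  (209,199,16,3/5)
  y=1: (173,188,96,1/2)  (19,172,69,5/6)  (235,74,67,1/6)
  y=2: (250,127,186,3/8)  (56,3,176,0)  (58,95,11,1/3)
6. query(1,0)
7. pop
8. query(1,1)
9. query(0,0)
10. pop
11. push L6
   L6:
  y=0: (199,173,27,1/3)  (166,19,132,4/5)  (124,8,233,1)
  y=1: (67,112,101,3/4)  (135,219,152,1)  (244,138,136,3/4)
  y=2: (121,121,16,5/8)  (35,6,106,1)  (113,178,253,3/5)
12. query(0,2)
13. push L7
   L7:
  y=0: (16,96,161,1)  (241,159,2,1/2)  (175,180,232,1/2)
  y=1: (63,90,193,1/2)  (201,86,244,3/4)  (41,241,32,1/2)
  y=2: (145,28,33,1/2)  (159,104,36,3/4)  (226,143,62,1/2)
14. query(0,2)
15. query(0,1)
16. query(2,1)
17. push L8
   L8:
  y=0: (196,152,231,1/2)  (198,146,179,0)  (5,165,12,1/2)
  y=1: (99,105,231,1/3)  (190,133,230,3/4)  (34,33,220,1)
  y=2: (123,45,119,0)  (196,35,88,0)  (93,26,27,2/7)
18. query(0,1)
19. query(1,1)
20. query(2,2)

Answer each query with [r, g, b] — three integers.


at x=1,y=0 over L1,L2,L3,L4,L5:
+L1 (α=1/7) → [132/7, 25/7, 136/7]
+L2 (α=1) → [246, 162, 98]
+L3 (α=7/8) → [893/4, 1303/8, 189/8]
+L4 (α=1/2) → [1641/8, 2487/16, 1357/16]
+L5 (α=1/2) → [2849/16, 3815/32, 5213/32]
= [178, 119, 163]

query (1,1) [L1,L2,L3,L4] — begin 0,0,0
L1 α=1: [188, 111, 226]
L2 α=4/5: [616/5, 263/5, 1058/5]
L3 α=1/3: [714/5, 1586/15, 867/5]
L4 α=1/7: [4874/35, 566/5, 5902/35]
→ [139, 113, 169]

at x=0,y=0 over L1,L2,L3,L4:
L1 α=5/6: [145/6, 265/6, 5/6]
L2 α=1/2: [1459/12, 1627/12, 1115/12]
L3 α=5/7: [607/6, 4567/42, 6905/42]
L4 α=5/7: [2347/21, 23152/147, 20660/147]
= [112, 157, 141]

(0,2) stack=L1,L2,L3,L6; from [0,0,0]:
L1 α=1/5: [214/5, 58/5, 213/5]
L2 α=0: [214/5, 58/5, 213/5]
L3 α=4/5: [2514/25, 5138/25, 3813/25]
L6 α=5/8: [22667/200, 30539/200, 13439/200]
= [113, 153, 67]

(0,2) stack=L1,L2,L3,L6,L7; from [0,0,0]:
L1 α=1/5: [214/5, 58/5, 213/5]
L2 α=0: [214/5, 58/5, 213/5]
L3 α=4/5: [2514/25, 5138/25, 3813/25]
L6 α=5/8: [22667/200, 30539/200, 13439/200]
L7 α=1/2: [51667/400, 36139/400, 20039/400]
rounded: [129, 90, 50]

at x=0,y=1 over L1,L2,L3,L6,L7:
L1 α=1: [13, 163, 225]
L2 α=1/2: [257/2, 307/2, 445/2]
L3 α=3/4: [1559/8, 1405/8, 1363/8]
L6 α=3/4: [3167/32, 4093/32, 3787/32]
L7 α=1/2: [5183/64, 6973/64, 9963/64]
rounded: [81, 109, 156]

(2,1) stack=L1,L2,L3,L6,L7; from [0,0,0]:
+L1 (α=1/3) → [91/3, 73/3, 44/3]
+L2 (α=1/5) → [592/15, 188/3, 926/15]
+L3 (α=1) → [193, 25, 43]
+L6 (α=3/4) → [925/4, 439/4, 451/4]
+L7 (α=1/2) → [1089/8, 1403/8, 579/8]
= [136, 175, 72]

(0,1) stack=L1,L2,L3,L6,L7,L8; from [0,0,0]:
+L1 (α=1) → [13, 163, 225]
+L2 (α=1/2) → [257/2, 307/2, 445/2]
+L3 (α=3/4) → [1559/8, 1405/8, 1363/8]
+L6 (α=3/4) → [3167/32, 4093/32, 3787/32]
+L7 (α=1/2) → [5183/64, 6973/64, 9963/64]
+L8 (α=1/3) → [8351/96, 10333/96, 5785/32]
= [87, 108, 181]

at x=1,y=1 over L1,L2,L3,L6,L7,L8:
L1 α=1: [188, 111, 226]
L2 α=4/5: [616/5, 263/5, 1058/5]
L3 α=1/3: [714/5, 1586/15, 867/5]
L6 α=1: [135, 219, 152]
L7 α=3/4: [369/2, 477/4, 221]
L8 α=3/4: [1509/8, 2073/16, 911/4]
rounded: [189, 130, 228]

at x=2,y=2 over L1,L2,L3,L6,L7,L8:
L1 α=1/2: [177/2, 21, 25/2]
L2 α=2/7: [1209/14, 559/7, 957/14]
L3 α=1: [160, 62, 154]
L6 α=3/5: [659/5, 658/5, 1067/5]
L7 α=1/2: [1789/10, 1373/10, 1377/10]
L8 α=2/7: [2161/14, 211/2, 1485/14]
rounded: [154, 106, 106]


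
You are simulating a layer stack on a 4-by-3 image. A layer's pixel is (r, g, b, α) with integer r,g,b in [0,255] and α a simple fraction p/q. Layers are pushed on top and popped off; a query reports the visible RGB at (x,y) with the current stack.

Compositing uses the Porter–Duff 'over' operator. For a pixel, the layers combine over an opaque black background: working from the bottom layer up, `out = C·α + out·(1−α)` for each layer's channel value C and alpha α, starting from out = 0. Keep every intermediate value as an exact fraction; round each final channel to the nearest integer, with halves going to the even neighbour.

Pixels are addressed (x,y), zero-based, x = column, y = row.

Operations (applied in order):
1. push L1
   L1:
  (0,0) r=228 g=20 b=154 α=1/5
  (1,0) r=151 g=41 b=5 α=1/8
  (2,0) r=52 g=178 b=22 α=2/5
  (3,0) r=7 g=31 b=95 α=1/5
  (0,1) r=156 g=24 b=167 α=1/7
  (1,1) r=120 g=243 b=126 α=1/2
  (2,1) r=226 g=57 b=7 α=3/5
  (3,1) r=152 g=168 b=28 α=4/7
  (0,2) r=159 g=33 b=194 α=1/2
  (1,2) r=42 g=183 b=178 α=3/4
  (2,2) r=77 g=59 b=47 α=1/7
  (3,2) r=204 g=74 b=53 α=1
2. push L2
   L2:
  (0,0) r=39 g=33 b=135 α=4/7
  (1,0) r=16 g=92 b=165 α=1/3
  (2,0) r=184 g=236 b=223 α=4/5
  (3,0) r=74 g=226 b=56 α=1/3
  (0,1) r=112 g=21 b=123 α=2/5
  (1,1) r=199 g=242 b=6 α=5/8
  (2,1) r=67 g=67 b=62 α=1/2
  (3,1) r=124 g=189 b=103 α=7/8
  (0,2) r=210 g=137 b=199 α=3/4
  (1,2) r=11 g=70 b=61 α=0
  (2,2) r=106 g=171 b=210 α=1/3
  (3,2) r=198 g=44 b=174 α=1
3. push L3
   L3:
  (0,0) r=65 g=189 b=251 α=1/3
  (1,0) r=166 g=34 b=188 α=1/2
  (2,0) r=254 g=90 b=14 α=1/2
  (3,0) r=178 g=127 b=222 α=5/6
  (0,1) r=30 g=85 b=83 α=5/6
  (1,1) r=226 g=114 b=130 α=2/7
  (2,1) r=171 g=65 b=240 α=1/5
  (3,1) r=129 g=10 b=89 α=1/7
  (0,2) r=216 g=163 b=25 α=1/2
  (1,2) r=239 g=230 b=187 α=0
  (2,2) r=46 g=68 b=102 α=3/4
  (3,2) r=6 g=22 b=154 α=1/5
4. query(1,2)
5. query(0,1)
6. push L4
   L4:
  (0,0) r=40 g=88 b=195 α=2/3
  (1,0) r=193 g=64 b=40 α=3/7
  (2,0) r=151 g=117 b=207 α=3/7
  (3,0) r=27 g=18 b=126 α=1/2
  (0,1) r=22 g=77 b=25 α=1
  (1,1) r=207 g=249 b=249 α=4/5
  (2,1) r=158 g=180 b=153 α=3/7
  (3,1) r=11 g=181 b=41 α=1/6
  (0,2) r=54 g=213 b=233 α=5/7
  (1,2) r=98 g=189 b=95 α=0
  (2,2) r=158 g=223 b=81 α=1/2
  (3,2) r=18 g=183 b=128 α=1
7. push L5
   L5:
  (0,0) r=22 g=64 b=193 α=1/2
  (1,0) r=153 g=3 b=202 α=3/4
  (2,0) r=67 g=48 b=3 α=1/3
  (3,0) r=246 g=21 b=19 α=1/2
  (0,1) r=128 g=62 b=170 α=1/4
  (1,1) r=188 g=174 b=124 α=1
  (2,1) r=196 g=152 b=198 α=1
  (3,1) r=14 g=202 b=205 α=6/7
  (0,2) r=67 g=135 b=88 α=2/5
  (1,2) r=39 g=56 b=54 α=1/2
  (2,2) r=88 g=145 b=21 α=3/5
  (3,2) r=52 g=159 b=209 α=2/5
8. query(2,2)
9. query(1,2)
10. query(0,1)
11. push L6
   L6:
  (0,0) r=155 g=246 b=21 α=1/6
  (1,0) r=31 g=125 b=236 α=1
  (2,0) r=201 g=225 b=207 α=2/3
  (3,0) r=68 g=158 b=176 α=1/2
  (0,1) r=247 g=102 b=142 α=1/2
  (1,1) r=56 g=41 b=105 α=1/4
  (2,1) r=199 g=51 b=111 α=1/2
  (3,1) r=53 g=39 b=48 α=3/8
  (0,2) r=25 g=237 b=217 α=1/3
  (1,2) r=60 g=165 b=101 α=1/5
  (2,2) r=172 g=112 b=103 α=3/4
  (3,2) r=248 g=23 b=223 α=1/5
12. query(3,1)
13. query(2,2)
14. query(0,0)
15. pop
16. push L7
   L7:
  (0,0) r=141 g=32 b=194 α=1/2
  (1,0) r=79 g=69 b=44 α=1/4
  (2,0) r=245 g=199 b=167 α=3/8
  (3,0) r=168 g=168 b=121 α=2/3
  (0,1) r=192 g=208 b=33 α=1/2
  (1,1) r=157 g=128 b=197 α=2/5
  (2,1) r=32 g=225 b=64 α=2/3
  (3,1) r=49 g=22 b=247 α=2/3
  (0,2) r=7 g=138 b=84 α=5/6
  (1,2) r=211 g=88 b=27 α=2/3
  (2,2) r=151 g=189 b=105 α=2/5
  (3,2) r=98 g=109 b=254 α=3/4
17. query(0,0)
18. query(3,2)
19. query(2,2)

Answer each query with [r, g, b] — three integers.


(1,2) stack=L1,L2,L3; from [0,0,0]:
+L1 (α=3/4) → [63/2, 549/4, 267/2]
+L2 (α=0) → [63/2, 549/4, 267/2]
+L3 (α=0) → [63/2, 549/4, 267/2]
→ [32, 137, 134]

at x=0,y=1 over L1,L2,L3:
L1 α=1/7: [156/7, 24/7, 167/7]
L2 α=2/5: [2036/35, 366/35, 2223/35]
L3 α=5/6: [3643/105, 15241/210, 8374/105]
→ [35, 73, 80]

(2,2) stack=L1,L2,L3,L4,L5; from [0,0,0]:
L1 α=1/7: [11, 59/7, 47/7]
L2 α=1/3: [128/3, 1315/21, 1564/21]
L3 α=3/4: [271/6, 5599/84, 3995/42]
L4 α=1/2: [1219/12, 24331/168, 7397/84]
L5 α=3/5: [2803/30, 60871/420, 10043/210]
→ [93, 145, 48]

(1,2) stack=L1,L2,L3,L4,L5; from [0,0,0]:
after L1 α=3/4: [63/2, 549/4, 267/2]
after L2 α=0: [63/2, 549/4, 267/2]
after L3 α=0: [63/2, 549/4, 267/2]
after L4 α=0: [63/2, 549/4, 267/2]
after L5 α=1/2: [141/4, 773/8, 375/4]
rounded: [35, 97, 94]

at x=0,y=1 over L1,L2,L3,L4,L5:
after L1 α=1/7: [156/7, 24/7, 167/7]
after L2 α=2/5: [2036/35, 366/35, 2223/35]
after L3 α=5/6: [3643/105, 15241/210, 8374/105]
after L4 α=1: [22, 77, 25]
after L5 α=1/4: [97/2, 293/4, 245/4]
= [48, 73, 61]

query (3,1) [L1,L2,L3,L4,L5,L6] — begin 0,0,0
after L1 α=4/7: [608/7, 96, 16]
after L2 α=7/8: [1671/14, 1419/8, 737/8]
after L3 α=1/7: [5916/49, 4297/28, 2567/28]
after L4 α=1/6: [30119/294, 8851/56, 4661/56]
after L5 α=6/7: [54815/2058, 76723/392, 73541/392]
after L6 α=3/8: [601297/16464, 429479/3136, 424153/3136]
→ [37, 137, 135]

(2,2) stack=L1,L2,L3,L4,L5,L6; from [0,0,0]:
after L1 α=1/7: [11, 59/7, 47/7]
after L2 α=1/3: [128/3, 1315/21, 1564/21]
after L3 α=3/4: [271/6, 5599/84, 3995/42]
after L4 α=1/2: [1219/12, 24331/168, 7397/84]
after L5 α=3/5: [2803/30, 60871/420, 10043/210]
after L6 α=3/4: [18283/120, 201991/1680, 74933/840]
rounded: [152, 120, 89]

at x=0,y=0 over L1,L2,L3,L4,L5,L6:
+L1 (α=1/5) → [228/5, 4, 154/5]
+L2 (α=4/7) → [1464/35, 144/7, 3162/35]
+L3 (α=1/3) → [5203/105, 537/7, 15109/105]
+L4 (α=2/3) → [13603/315, 1769/21, 56059/315]
+L5 (α=1/2) → [20533/630, 3113/42, 58427/315]
+L6 (α=1/6) → [40063/756, 25897/252, 29875/189]
= [53, 103, 158]

at x=0,y=0 over L1,L2,L3,L4,L5,L7:
L1 α=1/5: [228/5, 4, 154/5]
L2 α=4/7: [1464/35, 144/7, 3162/35]
L3 α=1/3: [5203/105, 537/7, 15109/105]
L4 α=2/3: [13603/315, 1769/21, 56059/315]
L5 α=1/2: [20533/630, 3113/42, 58427/315]
L7 α=1/2: [109363/1260, 4457/84, 119537/630]
= [87, 53, 190]

(3,2) stack=L1,L2,L3,L4,L5,L7; from [0,0,0]:
L1 α=1: [204, 74, 53]
L2 α=1: [198, 44, 174]
L3 α=1/5: [798/5, 198/5, 170]
L4 α=1: [18, 183, 128]
L5 α=2/5: [158/5, 867/5, 802/5]
L7 α=3/4: [407/5, 1251/10, 1153/5]
= [81, 125, 231]

at x=2,y=2 over L1,L2,L3,L4,L5,L7:
L1 α=1/7: [11, 59/7, 47/7]
L2 α=1/3: [128/3, 1315/21, 1564/21]
L3 α=3/4: [271/6, 5599/84, 3995/42]
L4 α=1/2: [1219/12, 24331/168, 7397/84]
L5 α=3/5: [2803/30, 60871/420, 10043/210]
L7 α=2/5: [5823/50, 113791/700, 24743/350]
→ [116, 163, 71]


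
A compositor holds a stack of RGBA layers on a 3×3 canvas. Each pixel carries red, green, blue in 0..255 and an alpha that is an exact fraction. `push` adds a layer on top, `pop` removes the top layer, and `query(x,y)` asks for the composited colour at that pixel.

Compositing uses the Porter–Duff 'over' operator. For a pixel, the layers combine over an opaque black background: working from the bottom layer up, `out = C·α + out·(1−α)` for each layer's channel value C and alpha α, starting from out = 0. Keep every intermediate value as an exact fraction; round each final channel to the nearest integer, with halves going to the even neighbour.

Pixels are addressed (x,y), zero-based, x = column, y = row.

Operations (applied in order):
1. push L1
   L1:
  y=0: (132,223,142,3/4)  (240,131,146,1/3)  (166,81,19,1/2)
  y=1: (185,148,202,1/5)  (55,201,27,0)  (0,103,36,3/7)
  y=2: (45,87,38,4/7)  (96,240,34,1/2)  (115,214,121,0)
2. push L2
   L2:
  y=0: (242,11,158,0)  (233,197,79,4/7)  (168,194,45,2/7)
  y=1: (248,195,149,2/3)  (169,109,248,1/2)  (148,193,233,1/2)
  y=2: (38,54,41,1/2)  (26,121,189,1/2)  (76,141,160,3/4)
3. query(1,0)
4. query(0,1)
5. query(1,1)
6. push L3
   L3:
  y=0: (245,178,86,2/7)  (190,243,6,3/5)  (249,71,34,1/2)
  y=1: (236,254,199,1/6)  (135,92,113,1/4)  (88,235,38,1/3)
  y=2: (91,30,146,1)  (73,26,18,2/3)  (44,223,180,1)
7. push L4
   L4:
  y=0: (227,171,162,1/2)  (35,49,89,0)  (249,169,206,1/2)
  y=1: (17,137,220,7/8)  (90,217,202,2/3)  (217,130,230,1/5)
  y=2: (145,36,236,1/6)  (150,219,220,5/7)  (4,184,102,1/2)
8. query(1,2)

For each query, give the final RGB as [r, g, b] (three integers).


at x=1,y=0 over L1,L2:
L1 α=1/3: [80, 131/3, 146/3]
L2 α=4/7: [1172/7, 919/7, 66]
rounded: [167, 131, 66]

(0,1) stack=L1,L2; from [0,0,0]:
+L1 (α=1/5) → [37, 148/5, 202/5]
+L2 (α=2/3) → [533/3, 2098/15, 564/5]
= [178, 140, 113]

at x=1,y=1 over L1,L2:
after L1 α=0: [0, 0, 0]
after L2 α=1/2: [169/2, 109/2, 124]
rounded: [84, 54, 124]

query (1,2) [L1,L2,L3,L4] — begin 0,0,0
after L1 α=1/2: [48, 120, 17]
after L2 α=1/2: [37, 241/2, 103]
after L3 α=2/3: [61, 115/2, 139/3]
after L4 α=5/7: [872/7, 1210/7, 3578/21]
rounded: [125, 173, 170]


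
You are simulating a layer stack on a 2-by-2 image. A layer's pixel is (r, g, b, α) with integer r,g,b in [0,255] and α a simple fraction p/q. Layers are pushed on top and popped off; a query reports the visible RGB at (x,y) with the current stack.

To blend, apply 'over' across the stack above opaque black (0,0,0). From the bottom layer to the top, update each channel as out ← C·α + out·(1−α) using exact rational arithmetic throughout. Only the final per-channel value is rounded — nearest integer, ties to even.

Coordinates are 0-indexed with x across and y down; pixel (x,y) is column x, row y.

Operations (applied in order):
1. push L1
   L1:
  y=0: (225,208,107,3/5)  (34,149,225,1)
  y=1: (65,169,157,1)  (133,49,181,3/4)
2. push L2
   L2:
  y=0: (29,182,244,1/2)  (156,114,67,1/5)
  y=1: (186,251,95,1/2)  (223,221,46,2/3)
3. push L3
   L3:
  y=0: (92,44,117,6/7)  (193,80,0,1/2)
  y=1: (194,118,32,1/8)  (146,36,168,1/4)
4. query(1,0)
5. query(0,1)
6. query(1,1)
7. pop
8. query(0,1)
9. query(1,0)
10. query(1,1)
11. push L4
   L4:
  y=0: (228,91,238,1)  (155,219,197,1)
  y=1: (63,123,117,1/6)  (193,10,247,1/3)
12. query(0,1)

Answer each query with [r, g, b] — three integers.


at x=1,y=0 over L1,L2,L3:
+L1 (α=1) → [34, 149, 225]
+L2 (α=1/5) → [292/5, 142, 967/5]
+L3 (α=1/2) → [1257/10, 111, 967/10]
→ [126, 111, 97]

at x=0,y=1 over L1,L2,L3:
L1 α=1: [65, 169, 157]
L2 α=1/2: [251/2, 210, 126]
L3 α=1/8: [2145/16, 397/2, 457/4]
→ [134, 198, 114]

(1,1) stack=L1,L2,L3; from [0,0,0]:
L1 α=3/4: [399/4, 147/4, 543/4]
L2 α=2/3: [2183/12, 1915/12, 911/12]
L3 α=1/4: [2767/16, 2059/16, 1583/16]
rounded: [173, 129, 99]

(0,1) stack=L1,L2; from [0,0,0]:
L1 α=1: [65, 169, 157]
L2 α=1/2: [251/2, 210, 126]
= [126, 210, 126]

query (1,0) [L1,L2] — begin 0,0,0
+L1 (α=1) → [34, 149, 225]
+L2 (α=1/5) → [292/5, 142, 967/5]
rounded: [58, 142, 193]

query (1,1) [L1,L2] — begin 0,0,0
after L1 α=3/4: [399/4, 147/4, 543/4]
after L2 α=2/3: [2183/12, 1915/12, 911/12]
→ [182, 160, 76]

at x=0,y=1 over L1,L2,L4:
L1 α=1: [65, 169, 157]
L2 α=1/2: [251/2, 210, 126]
L4 α=1/6: [1381/12, 391/2, 249/2]
rounded: [115, 196, 124]


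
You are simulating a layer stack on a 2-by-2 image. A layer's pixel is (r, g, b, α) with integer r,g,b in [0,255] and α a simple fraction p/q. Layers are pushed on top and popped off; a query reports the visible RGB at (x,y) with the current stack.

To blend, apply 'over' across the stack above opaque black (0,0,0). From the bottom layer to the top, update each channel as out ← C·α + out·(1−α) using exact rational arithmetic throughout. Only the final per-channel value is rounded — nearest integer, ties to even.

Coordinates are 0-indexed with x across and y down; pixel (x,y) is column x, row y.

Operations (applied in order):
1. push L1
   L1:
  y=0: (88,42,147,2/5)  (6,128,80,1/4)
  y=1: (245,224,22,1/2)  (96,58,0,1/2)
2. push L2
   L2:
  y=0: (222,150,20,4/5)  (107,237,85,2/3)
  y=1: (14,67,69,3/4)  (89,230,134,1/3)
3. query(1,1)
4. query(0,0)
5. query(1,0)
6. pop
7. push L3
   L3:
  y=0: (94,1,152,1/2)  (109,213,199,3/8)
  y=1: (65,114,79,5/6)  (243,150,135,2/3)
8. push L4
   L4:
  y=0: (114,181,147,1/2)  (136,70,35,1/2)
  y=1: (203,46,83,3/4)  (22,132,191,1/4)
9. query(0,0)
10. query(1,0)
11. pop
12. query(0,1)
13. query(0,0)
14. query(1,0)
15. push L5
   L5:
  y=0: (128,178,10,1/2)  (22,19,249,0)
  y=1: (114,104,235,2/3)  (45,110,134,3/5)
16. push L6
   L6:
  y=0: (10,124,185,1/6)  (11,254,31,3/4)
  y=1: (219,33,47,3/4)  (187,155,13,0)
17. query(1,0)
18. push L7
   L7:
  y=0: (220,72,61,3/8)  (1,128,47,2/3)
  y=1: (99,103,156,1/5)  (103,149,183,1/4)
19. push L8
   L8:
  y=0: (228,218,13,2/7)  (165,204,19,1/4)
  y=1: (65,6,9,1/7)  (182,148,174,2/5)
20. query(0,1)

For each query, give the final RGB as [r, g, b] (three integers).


query (1,1) [L1,L2] — begin 0,0,0
after L1 α=1/2: [48, 29, 0]
after L2 α=1/3: [185/3, 96, 134/3]
→ [62, 96, 45]

at x=0,y=0 over L1,L2:
+L1 (α=2/5) → [176/5, 84/5, 294/5]
+L2 (α=4/5) → [4616/25, 3084/25, 694/25]
= [185, 123, 28]

(1,0) stack=L1,L2; from [0,0,0]:
L1 α=1/4: [3/2, 32, 20]
L2 α=2/3: [431/6, 506/3, 190/3]
→ [72, 169, 63]

(0,0) stack=L1,L3,L4; from [0,0,0]:
L1 α=2/5: [176/5, 84/5, 294/5]
L3 α=1/2: [323/5, 89/10, 527/5]
L4 α=1/2: [893/10, 1899/20, 631/5]
→ [89, 95, 126]

query (1,0) [L1,L3,L4] — begin 0,0,0
L1 α=1/4: [3/2, 32, 20]
L3 α=3/8: [669/16, 799/8, 697/8]
L4 α=1/2: [2845/32, 1359/16, 977/16]
rounded: [89, 85, 61]

query (0,1) [L1,L3] — begin 0,0,0
L1 α=1/2: [245/2, 112, 11]
L3 α=5/6: [895/12, 341/3, 203/3]
→ [75, 114, 68]

(0,0) stack=L1,L3; from [0,0,0]:
L1 α=2/5: [176/5, 84/5, 294/5]
L3 α=1/2: [323/5, 89/10, 527/5]
→ [65, 9, 105]

query (1,0) [L1,L3] — begin 0,0,0
L1 α=1/4: [3/2, 32, 20]
L3 α=3/8: [669/16, 799/8, 697/8]
= [42, 100, 87]

(1,0) stack=L1,L3,L5,L6; from [0,0,0]:
L1 α=1/4: [3/2, 32, 20]
L3 α=3/8: [669/16, 799/8, 697/8]
L5 α=0: [669/16, 799/8, 697/8]
L6 α=3/4: [1197/64, 6895/32, 1441/32]
rounded: [19, 215, 45]

query (0,1) [L1,L3,L5,L6,L7,L8] — begin 0,0,0
L1 α=1/2: [245/2, 112, 11]
L3 α=5/6: [895/12, 341/3, 203/3]
L5 α=2/3: [3631/36, 965/9, 1613/9]
L6 α=3/4: [27283/144, 464/9, 1441/18]
L7 α=1/5: [30847/180, 2783/45, 4286/45]
L8 α=1/7: [32797/210, 808/15, 8707/105]
→ [156, 54, 83]


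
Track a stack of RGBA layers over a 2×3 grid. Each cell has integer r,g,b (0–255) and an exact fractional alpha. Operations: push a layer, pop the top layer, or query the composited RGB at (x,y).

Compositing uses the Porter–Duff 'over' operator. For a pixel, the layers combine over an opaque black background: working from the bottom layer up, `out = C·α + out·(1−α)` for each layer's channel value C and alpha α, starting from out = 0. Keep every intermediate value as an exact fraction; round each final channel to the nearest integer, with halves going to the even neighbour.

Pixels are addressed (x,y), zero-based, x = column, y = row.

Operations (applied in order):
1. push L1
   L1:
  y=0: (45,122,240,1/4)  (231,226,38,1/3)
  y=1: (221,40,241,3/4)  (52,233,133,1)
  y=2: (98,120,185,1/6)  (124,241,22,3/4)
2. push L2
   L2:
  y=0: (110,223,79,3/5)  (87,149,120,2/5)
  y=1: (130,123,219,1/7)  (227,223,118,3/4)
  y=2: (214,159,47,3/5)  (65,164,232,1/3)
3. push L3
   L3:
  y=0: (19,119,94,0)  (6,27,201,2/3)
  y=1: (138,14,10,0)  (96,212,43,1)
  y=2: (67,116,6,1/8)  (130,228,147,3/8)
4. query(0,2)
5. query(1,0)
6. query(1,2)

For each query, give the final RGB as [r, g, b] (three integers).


at x=0,y=2 over L1,L2,L3:
after L1 α=1/6: [49/3, 20, 185/6]
after L2 α=3/5: [2024/15, 517/5, 608/15]
after L3 α=1/8: [15173/120, 4199/40, 2173/60]
→ [126, 105, 36]

query (1,0) [L1,L2,L3] — begin 0,0,0
L1 α=1/3: [77, 226/3, 38/3]
L2 α=2/5: [81, 524/5, 278/5]
L3 α=2/3: [31, 794/15, 2288/15]
rounded: [31, 53, 153]

query (1,2) [L1,L2,L3] — begin 0,0,0
L1 α=3/4: [93, 723/4, 33/2]
L2 α=1/3: [251/3, 1051/6, 265/3]
L3 α=3/8: [2425/24, 9359/48, 331/3]
→ [101, 195, 110]


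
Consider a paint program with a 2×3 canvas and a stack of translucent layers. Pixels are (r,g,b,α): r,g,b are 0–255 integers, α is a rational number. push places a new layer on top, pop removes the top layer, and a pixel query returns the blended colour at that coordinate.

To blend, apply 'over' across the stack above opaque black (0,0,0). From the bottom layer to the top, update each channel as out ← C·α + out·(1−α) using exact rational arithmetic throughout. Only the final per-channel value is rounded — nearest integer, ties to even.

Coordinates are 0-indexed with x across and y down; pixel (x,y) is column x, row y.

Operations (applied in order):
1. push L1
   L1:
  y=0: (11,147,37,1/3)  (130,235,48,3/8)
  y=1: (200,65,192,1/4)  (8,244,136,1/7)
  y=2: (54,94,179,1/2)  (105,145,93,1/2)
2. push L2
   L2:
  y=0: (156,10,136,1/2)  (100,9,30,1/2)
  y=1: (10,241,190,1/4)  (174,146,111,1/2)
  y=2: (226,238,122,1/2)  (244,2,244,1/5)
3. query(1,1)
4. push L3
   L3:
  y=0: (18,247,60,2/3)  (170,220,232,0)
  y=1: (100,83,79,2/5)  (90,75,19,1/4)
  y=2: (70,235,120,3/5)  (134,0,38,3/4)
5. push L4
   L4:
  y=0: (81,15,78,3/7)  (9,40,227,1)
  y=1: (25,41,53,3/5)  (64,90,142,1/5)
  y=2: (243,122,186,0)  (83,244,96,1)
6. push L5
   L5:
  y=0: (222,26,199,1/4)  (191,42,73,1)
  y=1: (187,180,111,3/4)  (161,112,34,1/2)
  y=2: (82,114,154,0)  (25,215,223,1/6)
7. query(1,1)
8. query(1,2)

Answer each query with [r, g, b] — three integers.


(1,1) stack=L1,L2; from [0,0,0]:
L1 α=1/7: [8/7, 244/7, 136/7]
L2 α=1/2: [613/7, 633/7, 913/14]
rounded: [88, 90, 65]

query (1,1) [L1,L2,L3,L4,L5] — begin 0,0,0
after L1 α=1/7: [8/7, 244/7, 136/7]
after L2 α=1/2: [613/7, 633/7, 913/14]
after L3 α=1/4: [2469/28, 606/7, 3005/56]
after L4 α=1/5: [2917/35, 3054/35, 4993/70]
after L5 α=1/2: [4276/35, 3487/35, 7373/140]
→ [122, 100, 53]

(1,2) stack=L1,L2,L3,L4,L5; from [0,0,0]:
L1 α=1/2: [105/2, 145/2, 93/2]
L2 α=1/5: [454/5, 292/5, 86]
L3 α=3/4: [616/5, 73/5, 50]
L4 α=1: [83, 244, 96]
L5 α=1/6: [220/3, 1435/6, 703/6]
→ [73, 239, 117]


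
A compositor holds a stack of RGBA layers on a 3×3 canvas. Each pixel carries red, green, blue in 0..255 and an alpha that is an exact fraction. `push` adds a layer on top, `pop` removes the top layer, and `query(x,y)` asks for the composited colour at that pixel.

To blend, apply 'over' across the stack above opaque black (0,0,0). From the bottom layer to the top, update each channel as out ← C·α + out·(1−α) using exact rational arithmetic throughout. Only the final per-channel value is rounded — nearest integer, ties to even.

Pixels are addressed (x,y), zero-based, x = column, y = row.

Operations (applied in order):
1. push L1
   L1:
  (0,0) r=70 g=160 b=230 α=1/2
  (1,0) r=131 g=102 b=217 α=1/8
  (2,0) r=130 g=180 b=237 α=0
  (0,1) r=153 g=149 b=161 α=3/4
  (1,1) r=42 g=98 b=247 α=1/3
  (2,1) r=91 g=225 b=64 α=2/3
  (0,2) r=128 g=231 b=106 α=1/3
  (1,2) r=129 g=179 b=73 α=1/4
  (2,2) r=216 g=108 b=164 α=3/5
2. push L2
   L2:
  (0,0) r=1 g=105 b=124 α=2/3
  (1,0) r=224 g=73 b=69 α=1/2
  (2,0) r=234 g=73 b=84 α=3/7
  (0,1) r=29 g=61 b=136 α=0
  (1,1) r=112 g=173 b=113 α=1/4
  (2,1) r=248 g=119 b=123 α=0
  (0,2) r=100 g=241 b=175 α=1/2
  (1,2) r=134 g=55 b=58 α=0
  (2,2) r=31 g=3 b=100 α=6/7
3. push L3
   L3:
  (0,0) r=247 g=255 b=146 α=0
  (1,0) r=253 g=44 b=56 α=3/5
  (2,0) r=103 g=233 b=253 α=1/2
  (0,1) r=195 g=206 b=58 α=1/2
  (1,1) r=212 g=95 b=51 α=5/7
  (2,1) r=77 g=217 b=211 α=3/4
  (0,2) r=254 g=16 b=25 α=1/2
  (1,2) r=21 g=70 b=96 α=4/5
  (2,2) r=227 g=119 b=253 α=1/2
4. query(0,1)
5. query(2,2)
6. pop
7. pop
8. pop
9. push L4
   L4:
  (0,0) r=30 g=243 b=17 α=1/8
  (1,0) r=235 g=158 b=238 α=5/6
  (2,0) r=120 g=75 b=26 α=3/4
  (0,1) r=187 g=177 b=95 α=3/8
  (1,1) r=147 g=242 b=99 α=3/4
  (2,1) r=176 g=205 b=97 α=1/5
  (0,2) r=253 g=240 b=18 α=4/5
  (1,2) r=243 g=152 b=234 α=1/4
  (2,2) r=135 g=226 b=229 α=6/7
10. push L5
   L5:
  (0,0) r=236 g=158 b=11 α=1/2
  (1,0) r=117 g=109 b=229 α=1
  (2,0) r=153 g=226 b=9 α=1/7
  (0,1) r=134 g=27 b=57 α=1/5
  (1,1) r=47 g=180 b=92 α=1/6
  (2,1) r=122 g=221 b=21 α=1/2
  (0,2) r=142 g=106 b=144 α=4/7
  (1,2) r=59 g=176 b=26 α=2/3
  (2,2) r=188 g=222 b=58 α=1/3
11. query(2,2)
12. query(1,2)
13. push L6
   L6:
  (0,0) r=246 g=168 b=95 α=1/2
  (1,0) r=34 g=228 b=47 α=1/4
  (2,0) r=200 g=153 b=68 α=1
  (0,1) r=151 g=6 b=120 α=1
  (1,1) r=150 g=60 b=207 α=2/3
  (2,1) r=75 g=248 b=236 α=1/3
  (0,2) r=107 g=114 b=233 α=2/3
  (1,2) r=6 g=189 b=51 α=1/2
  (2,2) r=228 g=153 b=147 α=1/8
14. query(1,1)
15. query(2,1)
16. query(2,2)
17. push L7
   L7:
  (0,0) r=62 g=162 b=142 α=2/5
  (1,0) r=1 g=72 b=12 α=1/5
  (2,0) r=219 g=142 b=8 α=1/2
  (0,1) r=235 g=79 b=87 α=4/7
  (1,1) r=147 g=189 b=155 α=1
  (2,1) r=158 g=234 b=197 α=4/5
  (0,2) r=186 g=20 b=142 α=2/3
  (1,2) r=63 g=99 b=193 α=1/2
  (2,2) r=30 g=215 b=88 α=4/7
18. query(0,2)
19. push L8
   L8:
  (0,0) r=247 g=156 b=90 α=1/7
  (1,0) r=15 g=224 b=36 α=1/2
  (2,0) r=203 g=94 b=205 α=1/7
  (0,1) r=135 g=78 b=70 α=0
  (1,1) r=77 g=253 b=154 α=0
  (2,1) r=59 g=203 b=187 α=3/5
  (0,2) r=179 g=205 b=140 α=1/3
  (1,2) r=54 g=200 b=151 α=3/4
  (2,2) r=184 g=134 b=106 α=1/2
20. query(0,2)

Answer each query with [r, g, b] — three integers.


query (0,1) [L1,L2,L3] — begin 0,0,0
after L1 α=3/4: [459/4, 447/4, 483/4]
after L2 α=0: [459/4, 447/4, 483/4]
after L3 α=1/2: [1239/8, 1271/8, 715/8]
rounded: [155, 159, 89]

query (2,2) [L1,L2,L3] — begin 0,0,0
after L1 α=3/5: [648/5, 324/5, 492/5]
after L2 α=6/7: [1578/35, 414/35, 3492/35]
after L3 α=1/2: [9523/70, 4579/70, 12347/70]
→ [136, 65, 176]

(2,2) stack=L4,L5; from [0,0,0]:
L4 α=6/7: [810/7, 1356/7, 1374/7]
L5 α=1/3: [2936/21, 1422/7, 3154/21]
rounded: [140, 203, 150]

query (1,2) [L4,L5] — begin 0,0,0
L4 α=1/4: [243/4, 38, 117/2]
L5 α=2/3: [715/12, 130, 221/6]
→ [60, 130, 37]

at x=1,y=1 over L4,L5,L6:
L4 α=3/4: [441/4, 363/2, 297/4]
L5 α=1/6: [2393/24, 725/4, 1853/24]
L6 α=2/3: [9593/72, 1205/12, 11789/72]
rounded: [133, 100, 164]

query (2,1) [L4,L5,L6] — begin 0,0,0
L4 α=1/5: [176/5, 41, 97/5]
L5 α=1/2: [393/5, 131, 101/5]
L6 α=1/3: [387/5, 170, 1382/15]
= [77, 170, 92]

query (2,2) [L4,L5,L6] — begin 0,0,0
after L4 α=6/7: [810/7, 1356/7, 1374/7]
after L5 α=1/3: [2936/21, 1422/7, 3154/21]
after L6 α=1/8: [905/6, 1575/8, 3595/24]
→ [151, 197, 150]

query (0,2) [L4,L5,L6,L7] — begin 0,0,0
after L4 α=4/5: [1012/5, 192, 72/5]
after L5 α=4/7: [5876/35, 1000/7, 3096/35]
after L6 α=2/3: [13366/105, 2596/21, 19406/105]
after L7 α=2/3: [52426/315, 3436/63, 49226/315]
→ [166, 55, 156]

(0,2) stack=L4,L5,L6,L7,L8; from [0,0,0]:
+L4 (α=4/5) → [1012/5, 192, 72/5]
+L5 (α=4/7) → [5876/35, 1000/7, 3096/35]
+L6 (α=2/3) → [13366/105, 2596/21, 19406/105]
+L7 (α=2/3) → [52426/315, 3436/63, 49226/315]
+L8 (α=1/3) → [161237/945, 19787/189, 142552/945]
= [171, 105, 151]


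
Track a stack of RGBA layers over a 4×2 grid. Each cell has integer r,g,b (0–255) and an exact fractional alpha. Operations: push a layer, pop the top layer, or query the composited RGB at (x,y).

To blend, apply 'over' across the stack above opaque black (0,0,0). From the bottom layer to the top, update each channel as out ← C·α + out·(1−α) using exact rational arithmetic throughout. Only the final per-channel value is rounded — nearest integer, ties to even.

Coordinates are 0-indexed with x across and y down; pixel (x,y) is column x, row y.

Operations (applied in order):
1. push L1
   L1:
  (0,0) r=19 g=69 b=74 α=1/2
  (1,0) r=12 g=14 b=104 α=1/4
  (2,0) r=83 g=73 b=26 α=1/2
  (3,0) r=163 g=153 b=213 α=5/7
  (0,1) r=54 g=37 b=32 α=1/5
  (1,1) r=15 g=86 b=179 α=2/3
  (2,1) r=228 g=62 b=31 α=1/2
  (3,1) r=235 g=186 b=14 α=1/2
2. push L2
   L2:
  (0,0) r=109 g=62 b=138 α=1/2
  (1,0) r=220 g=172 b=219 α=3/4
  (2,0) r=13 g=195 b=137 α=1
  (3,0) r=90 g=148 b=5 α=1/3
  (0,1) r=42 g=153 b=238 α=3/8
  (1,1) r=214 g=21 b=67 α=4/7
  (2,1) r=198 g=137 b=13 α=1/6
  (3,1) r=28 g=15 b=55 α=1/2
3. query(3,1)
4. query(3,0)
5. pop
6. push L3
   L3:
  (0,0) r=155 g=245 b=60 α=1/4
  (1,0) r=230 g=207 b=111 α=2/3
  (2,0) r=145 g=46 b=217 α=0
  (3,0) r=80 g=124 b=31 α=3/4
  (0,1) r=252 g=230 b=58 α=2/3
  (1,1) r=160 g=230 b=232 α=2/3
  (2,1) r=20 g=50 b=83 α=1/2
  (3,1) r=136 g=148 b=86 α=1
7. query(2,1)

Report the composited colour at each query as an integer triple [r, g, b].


at x=3,y=1 over L1,L2:
after L1 α=1/2: [235/2, 93, 7]
after L2 α=1/2: [291/4, 54, 31]
= [73, 54, 31]

at x=3,y=0 over L1,L2:
+L1 (α=5/7) → [815/7, 765/7, 1065/7]
+L2 (α=1/3) → [2260/21, 2566/21, 2165/21]
→ [108, 122, 103]

(2,1) stack=L1,L3; from [0,0,0]:
+L1 (α=1/2) → [114, 31, 31/2]
+L3 (α=1/2) → [67, 81/2, 197/4]
= [67, 40, 49]


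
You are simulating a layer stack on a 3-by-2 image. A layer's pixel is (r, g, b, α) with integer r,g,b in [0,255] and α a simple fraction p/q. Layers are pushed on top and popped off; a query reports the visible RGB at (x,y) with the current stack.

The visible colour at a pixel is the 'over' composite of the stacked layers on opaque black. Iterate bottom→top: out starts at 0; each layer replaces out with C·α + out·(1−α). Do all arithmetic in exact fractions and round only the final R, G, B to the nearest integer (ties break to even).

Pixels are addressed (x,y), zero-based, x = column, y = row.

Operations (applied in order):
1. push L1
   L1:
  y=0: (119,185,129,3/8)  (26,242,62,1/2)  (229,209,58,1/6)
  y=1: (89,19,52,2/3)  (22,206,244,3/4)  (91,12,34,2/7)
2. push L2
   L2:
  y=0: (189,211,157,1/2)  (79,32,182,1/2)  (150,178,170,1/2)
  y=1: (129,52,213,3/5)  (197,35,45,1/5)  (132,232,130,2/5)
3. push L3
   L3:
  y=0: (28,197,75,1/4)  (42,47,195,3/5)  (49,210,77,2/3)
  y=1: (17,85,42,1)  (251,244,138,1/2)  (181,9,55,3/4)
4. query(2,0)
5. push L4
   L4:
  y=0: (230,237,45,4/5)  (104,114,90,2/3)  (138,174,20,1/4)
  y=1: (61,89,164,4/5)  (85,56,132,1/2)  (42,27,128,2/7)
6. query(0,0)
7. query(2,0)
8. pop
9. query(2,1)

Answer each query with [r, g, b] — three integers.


query (2,0) [L1,L2,L3] — begin 0,0,0
after L1 α=1/6: [229/6, 209/6, 29/3]
after L2 α=1/2: [1129/12, 1277/12, 539/6]
after L3 α=2/3: [2305/36, 6317/36, 1463/18]
= [64, 175, 81]

query (0,0) [L1,L2,L3,L4] — begin 0,0,0
after L1 α=3/8: [357/8, 555/8, 387/8]
after L2 α=1/2: [1869/16, 2243/16, 1643/16]
after L3 α=1/4: [6055/64, 9881/64, 6129/64]
after L4 α=4/5: [12987/64, 70553/320, 17649/320]
= [203, 220, 55]

query (2,0) [L1,L2,L3,L4] — begin 0,0,0
L1 α=1/6: [229/6, 209/6, 29/3]
L2 α=1/2: [1129/12, 1277/12, 539/6]
L3 α=2/3: [2305/36, 6317/36, 1463/18]
L4 α=1/4: [3961/48, 8405/48, 1583/24]
= [83, 175, 66]

(2,1) stack=L1,L2,L3; from [0,0,0]:
L1 α=2/7: [26, 24/7, 68/7]
L2 α=2/5: [342/5, 664/7, 2024/35]
L3 α=3/4: [3057/20, 853/28, 7799/140]
→ [153, 30, 56]


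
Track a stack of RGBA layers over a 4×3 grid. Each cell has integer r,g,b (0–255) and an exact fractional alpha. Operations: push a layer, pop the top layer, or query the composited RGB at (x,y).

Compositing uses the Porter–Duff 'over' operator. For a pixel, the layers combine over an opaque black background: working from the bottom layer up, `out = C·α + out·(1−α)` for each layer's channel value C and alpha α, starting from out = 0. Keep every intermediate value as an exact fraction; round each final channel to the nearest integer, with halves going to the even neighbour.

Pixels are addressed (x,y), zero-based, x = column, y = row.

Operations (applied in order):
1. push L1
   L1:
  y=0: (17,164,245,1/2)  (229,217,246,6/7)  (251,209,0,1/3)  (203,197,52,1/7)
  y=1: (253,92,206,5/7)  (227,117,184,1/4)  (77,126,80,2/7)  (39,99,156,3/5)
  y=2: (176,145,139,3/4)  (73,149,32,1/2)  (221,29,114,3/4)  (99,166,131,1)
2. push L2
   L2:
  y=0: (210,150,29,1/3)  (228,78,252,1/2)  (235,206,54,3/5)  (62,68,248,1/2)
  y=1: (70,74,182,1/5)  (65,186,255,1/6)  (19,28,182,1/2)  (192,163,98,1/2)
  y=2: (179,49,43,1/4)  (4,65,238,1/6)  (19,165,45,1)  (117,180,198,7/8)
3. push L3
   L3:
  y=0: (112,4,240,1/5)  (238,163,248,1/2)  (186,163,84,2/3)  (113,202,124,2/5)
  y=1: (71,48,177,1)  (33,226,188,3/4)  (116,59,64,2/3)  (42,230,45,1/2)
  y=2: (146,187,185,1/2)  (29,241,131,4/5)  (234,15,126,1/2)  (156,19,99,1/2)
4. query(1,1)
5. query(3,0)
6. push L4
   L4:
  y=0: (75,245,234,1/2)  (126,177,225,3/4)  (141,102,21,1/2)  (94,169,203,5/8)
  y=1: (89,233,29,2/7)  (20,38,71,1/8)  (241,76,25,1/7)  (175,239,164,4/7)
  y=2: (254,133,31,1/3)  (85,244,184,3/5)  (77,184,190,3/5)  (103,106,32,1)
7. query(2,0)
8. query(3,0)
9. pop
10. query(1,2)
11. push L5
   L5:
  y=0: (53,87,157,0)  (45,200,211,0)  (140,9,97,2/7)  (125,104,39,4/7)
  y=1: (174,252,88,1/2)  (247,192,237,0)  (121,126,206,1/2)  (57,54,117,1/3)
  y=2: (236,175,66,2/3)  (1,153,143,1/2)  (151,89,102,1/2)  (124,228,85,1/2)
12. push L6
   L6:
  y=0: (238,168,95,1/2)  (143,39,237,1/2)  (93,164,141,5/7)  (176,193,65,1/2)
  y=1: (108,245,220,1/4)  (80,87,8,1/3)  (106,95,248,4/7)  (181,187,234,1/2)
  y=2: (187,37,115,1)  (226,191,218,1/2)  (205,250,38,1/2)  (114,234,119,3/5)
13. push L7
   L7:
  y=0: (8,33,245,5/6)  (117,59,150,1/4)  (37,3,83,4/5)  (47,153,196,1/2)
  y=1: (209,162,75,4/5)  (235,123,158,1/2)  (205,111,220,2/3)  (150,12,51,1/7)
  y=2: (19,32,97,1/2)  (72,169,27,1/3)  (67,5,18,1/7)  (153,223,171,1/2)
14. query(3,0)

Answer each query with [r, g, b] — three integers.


(1,1) stack=L1,L2,L3; from [0,0,0]:
+L1 (α=1/4) → [227/4, 117/4, 46]
+L2 (α=1/6) → [465/8, 443/8, 485/6]
+L3 (α=3/4) → [1257/32, 5867/32, 3869/24]
→ [39, 183, 161]

query (3,0) [L1,L2,L3] — begin 0,0,0
+L1 (α=1/7) → [29, 197/7, 52/7]
+L2 (α=1/2) → [91/2, 673/14, 894/7]
+L3 (α=2/5) → [145/2, 1535/14, 4418/35]
rounded: [72, 110, 126]

query (2,0) [L1,L2,L3,L4] — begin 0,0,0
+L1 (α=1/3) → [251/3, 209/3, 0]
+L2 (α=3/5) → [2617/15, 2272/15, 162/5]
+L3 (α=2/3) → [8197/45, 7162/45, 334/5]
+L4 (α=1/2) → [7271/45, 5876/45, 439/10]
= [162, 131, 44]

(3,0) stack=L1,L2,L3,L4; from [0,0,0]:
after L1 α=1/7: [29, 197/7, 52/7]
after L2 α=1/2: [91/2, 673/14, 894/7]
after L3 α=2/5: [145/2, 1535/14, 4418/35]
after L4 α=5/8: [1375/16, 16435/112, 48779/280]
→ [86, 147, 174]

query (1,2) [L1,L2,L3] — begin 0,0,0
+L1 (α=1/2) → [73/2, 149/2, 16]
+L2 (α=1/6) → [373/12, 875/12, 53]
+L3 (α=4/5) → [353/12, 12443/60, 577/5]
= [29, 207, 115]

at x=3,y=0 over L1,L2,L3,L5,L6,L7:
after L1 α=1/7: [29, 197/7, 52/7]
after L2 α=1/2: [91/2, 673/14, 894/7]
after L3 α=2/5: [145/2, 1535/14, 4418/35]
after L5 α=4/7: [205/2, 10429/98, 18714/245]
after L6 α=1/2: [557/4, 29343/196, 34639/490]
after L7 α=1/2: [745/8, 59331/392, 130679/980]
→ [93, 151, 133]


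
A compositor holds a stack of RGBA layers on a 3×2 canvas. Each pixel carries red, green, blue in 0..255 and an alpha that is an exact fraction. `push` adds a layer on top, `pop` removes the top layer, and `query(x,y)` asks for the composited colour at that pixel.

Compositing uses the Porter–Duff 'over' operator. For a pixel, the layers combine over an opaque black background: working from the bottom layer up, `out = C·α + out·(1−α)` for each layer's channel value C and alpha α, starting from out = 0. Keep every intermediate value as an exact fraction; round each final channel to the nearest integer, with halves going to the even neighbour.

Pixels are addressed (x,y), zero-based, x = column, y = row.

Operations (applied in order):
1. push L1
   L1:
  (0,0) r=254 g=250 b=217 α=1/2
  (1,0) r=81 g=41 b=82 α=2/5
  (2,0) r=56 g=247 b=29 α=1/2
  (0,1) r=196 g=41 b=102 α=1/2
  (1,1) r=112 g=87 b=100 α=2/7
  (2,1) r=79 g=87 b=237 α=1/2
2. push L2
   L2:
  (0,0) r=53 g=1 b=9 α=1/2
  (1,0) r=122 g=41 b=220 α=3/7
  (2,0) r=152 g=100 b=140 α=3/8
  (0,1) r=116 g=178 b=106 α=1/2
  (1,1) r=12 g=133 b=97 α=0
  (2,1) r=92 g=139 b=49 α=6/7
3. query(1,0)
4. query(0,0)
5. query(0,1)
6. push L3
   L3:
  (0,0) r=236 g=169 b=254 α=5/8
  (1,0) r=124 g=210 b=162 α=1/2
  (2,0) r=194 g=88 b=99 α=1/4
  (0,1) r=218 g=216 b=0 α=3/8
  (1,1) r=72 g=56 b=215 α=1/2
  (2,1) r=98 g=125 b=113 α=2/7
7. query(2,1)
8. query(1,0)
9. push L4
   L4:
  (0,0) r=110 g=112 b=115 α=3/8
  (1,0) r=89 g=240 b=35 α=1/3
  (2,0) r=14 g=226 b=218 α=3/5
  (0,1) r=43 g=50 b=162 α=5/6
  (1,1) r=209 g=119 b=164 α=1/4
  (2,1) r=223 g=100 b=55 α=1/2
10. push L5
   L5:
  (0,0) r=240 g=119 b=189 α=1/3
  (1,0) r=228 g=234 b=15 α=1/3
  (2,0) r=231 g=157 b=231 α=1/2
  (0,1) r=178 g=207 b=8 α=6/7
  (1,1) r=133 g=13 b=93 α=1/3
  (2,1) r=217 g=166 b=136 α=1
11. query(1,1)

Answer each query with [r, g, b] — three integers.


at x=1,y=0 over L1,L2:
after L1 α=2/5: [162/5, 82/5, 164/5]
after L2 α=3/7: [354/5, 943/35, 3956/35]
= [71, 27, 113]

(0,0) stack=L1,L2; from [0,0,0]:
L1 α=1/2: [127, 125, 217/2]
L2 α=1/2: [90, 63, 235/4]
rounded: [90, 63, 59]

(0,1) stack=L1,L2; from [0,0,0]:
L1 α=1/2: [98, 41/2, 51]
L2 α=1/2: [107, 397/4, 157/2]
→ [107, 99, 78]

query (2,1) [L1,L2,L3] — begin 0,0,0
L1 α=1/2: [79/2, 87/2, 237/2]
L2 α=6/7: [169/2, 1755/14, 825/14]
L3 α=2/7: [1237/14, 12275/98, 7289/98]
= [88, 125, 74]

(1,0) stack=L1,L2,L3; from [0,0,0]:
+L1 (α=2/5) → [162/5, 82/5, 164/5]
+L2 (α=3/7) → [354/5, 943/35, 3956/35]
+L3 (α=1/2) → [487/5, 8293/70, 4813/35]
rounded: [97, 118, 138]

query (1,1) [L1,L2,L3,L4,L5] — begin 0,0,0
after L1 α=2/7: [32, 174/7, 200/7]
after L2 α=0: [32, 174/7, 200/7]
after L3 α=1/2: [52, 283/7, 1705/14]
after L4 α=1/4: [365/4, 841/14, 7411/56]
after L5 α=1/3: [631/6, 932/21, 10015/84]
= [105, 44, 119]


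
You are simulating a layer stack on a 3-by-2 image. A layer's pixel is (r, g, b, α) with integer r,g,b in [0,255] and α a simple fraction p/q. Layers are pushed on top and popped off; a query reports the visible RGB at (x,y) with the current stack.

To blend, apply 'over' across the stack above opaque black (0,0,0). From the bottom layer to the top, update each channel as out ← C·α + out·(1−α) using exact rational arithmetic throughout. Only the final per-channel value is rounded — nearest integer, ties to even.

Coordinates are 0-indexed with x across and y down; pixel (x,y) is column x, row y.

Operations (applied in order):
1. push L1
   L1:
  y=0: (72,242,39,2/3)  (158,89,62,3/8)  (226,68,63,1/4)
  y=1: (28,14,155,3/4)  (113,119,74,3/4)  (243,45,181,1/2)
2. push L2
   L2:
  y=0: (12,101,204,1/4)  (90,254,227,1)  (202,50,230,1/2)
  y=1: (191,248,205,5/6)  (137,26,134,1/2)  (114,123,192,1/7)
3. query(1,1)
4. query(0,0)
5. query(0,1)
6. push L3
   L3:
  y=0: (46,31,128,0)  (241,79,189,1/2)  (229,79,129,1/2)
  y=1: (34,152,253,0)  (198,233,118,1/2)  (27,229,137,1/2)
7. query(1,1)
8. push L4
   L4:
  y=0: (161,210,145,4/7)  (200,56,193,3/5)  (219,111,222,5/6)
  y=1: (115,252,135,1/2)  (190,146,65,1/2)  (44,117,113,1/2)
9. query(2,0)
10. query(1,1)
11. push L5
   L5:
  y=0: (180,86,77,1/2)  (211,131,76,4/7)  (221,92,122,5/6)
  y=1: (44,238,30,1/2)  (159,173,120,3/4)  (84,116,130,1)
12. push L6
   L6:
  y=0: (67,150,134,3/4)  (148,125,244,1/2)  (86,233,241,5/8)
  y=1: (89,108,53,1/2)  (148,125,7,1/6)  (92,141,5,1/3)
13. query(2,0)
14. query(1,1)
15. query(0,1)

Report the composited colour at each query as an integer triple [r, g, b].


(1,1) stack=L1,L2; from [0,0,0]:
after L1 α=3/4: [339/4, 357/4, 111/2]
after L2 α=1/2: [887/8, 461/8, 379/4]
= [111, 58, 95]

at x=0,y=0 over L1,L2:
+L1 (α=2/3) → [48, 484/3, 26]
+L2 (α=1/4) → [39, 585/4, 141/2]
→ [39, 146, 70]

query (0,1) [L1,L2] — begin 0,0,0
after L1 α=3/4: [21, 21/2, 465/4]
after L2 α=5/6: [488/3, 2501/12, 4565/24]
rounded: [163, 208, 190]

(1,1) stack=L1,L2,L3; from [0,0,0]:
L1 α=3/4: [339/4, 357/4, 111/2]
L2 α=1/2: [887/8, 461/8, 379/4]
L3 α=1/2: [2471/16, 2325/16, 851/8]
→ [154, 145, 106]

at x=2,y=0 over L1,L2,L3,L4:
after L1 α=1/4: [113/2, 17, 63/4]
after L2 α=1/2: [517/4, 67/2, 983/8]
after L3 α=1/2: [1433/8, 225/4, 2015/16]
after L4 α=5/6: [10193/48, 815/8, 19775/96]
rounded: [212, 102, 206]

query (1,1) [L1,L2,L3,L4] — begin 0,0,0
+L1 (α=3/4) → [339/4, 357/4, 111/2]
+L2 (α=1/2) → [887/8, 461/8, 379/4]
+L3 (α=1/2) → [2471/16, 2325/16, 851/8]
+L4 (α=1/2) → [5511/32, 4661/32, 1371/16]
rounded: [172, 146, 86]

query (2,0) [L1,L2,L3,L4,L5,L6] — begin 0,0,0
L1 α=1/4: [113/2, 17, 63/4]
L2 α=1/2: [517/4, 67/2, 983/8]
L3 α=1/2: [1433/8, 225/4, 2015/16]
L4 α=5/6: [10193/48, 815/8, 19775/96]
L5 α=5/6: [63233/288, 4495/48, 78335/576]
L6 α=5/8: [104513/768, 23135/128, 309695/1536]
rounded: [136, 181, 202]

(1,1) stack=L1,L2,L3,L4,L5,L6; from [0,0,0]:
after L1 α=3/4: [339/4, 357/4, 111/2]
after L2 α=1/2: [887/8, 461/8, 379/4]
after L3 α=1/2: [2471/16, 2325/16, 851/8]
after L4 α=1/2: [5511/32, 4661/32, 1371/16]
after L5 α=3/4: [20775/128, 21269/128, 7131/64]
after L6 α=1/6: [122819/768, 122345/768, 36103/384]
rounded: [160, 159, 94]

query (0,1) [L1,L2,L3,L4,L5,L6] — begin 0,0,0
+L1 (α=3/4) → [21, 21/2, 465/4]
+L2 (α=5/6) → [488/3, 2501/12, 4565/24]
+L3 (α=0) → [488/3, 2501/12, 4565/24]
+L4 (α=1/2) → [833/6, 5525/24, 7805/48]
+L5 (α=1/2) → [1097/12, 11237/48, 9245/96]
+L6 (α=1/2) → [2165/24, 16421/96, 14333/192]
→ [90, 171, 75]
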